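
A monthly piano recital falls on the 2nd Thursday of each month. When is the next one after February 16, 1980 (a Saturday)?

March 13, 1980

February 1980 starts on a Friday; its first Thursday is the 7th, so the 2nd Thursday is the 14th — February 14, 1980.
That is not after February 16, 1980, so look at March 1980.
March 1980 starts on a Saturday; its first Thursday is the 6th, so the 2nd Thursday is the 13th — March 13, 1980.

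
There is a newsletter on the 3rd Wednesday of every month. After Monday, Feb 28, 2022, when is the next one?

Mar 16, 2022

Feb 2022 starts on a Tuesday; its first Wednesday is the 2nd, so the 3rd Wednesday is the 16th — Feb 16, 2022.
That is not after Feb 28, 2022, so look at Mar 2022.
Mar 2022 starts on a Tuesday; its first Wednesday is the 2nd, so the 3rd Wednesday is the 16th — Mar 16, 2022.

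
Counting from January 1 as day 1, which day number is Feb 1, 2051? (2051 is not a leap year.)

Days in months before Feb: 31 = 31.
Plus 1 day into Feb → day 32.

32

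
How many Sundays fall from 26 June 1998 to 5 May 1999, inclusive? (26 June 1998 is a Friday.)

45

26 June 1998 is a Friday; the first Sunday on or after it is 28 June 1998 (2 days later).
From 28 June 1998 to 5 May 1999: 186 + 125 = 311 days (rest of 1998, to 5 May 1999 in 1999).
311 ÷ 7 = 44 full weeks with remainder 3, so 44 more Sundays after the first → 45.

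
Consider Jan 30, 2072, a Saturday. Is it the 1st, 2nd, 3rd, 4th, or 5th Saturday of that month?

Day 30 falls in week ⌈30/7⌉ of the month.
Days 1–7 hold the 1st Saturday, 8–14 the 2nd, 15–21 the 3rd, 22–28 the 4th, 29–31 the 5th.
30 is in the range for the 5th.

5th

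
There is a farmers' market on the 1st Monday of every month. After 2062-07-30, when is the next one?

2062-08-07

July 2062 starts on a Saturday, so its 1st Monday is 2062-07-03 (2 days in).
That is not after 2062-07-30, so look at August 2062.
August 2062 starts on a Tuesday, so its 1st Monday is 2062-08-07 (6 days in).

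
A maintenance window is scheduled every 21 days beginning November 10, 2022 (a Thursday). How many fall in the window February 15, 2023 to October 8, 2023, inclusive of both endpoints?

Occurrences land 21·i days after November 10, 2022 for i = 0, 1, 2, …
February 15, 2023 is 97 days after the start; 97 ÷ 21 = 4 remainder 13; since the remainder is 13, round up to i = 5. First occurrence in the window: #6 on February 23, 2023 (5×21 = 105 days in).
October 8, 2023 is 332 days after the start; 332 ÷ 21 = 15 remainder 17. Last occurrence in the window: #16 on September 21, 2023.
Occurrences #6 through #16: 11 in total.

11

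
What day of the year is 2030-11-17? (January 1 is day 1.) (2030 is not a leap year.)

Days in months before November: 31 + 28 + 31 + 30 + 31 + 30 + 31 + 31 + 30 + 31 = 304.
Plus 17 days into November → day 321.

321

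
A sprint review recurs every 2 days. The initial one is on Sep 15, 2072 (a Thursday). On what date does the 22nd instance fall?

The 22nd occurrence is 21 intervals after the first: 21 × 2 = 42 days after Sep 15, 2072.
Sep has 30 days — 15 days to the end of Sep leaves 27.
27 days into Oct → Oct 27, 2072.

Oct 27, 2072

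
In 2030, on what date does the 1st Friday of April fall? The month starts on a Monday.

April 2030 begins on a Monday, so the first Friday is April 5 (4 days later).

April 5, 2030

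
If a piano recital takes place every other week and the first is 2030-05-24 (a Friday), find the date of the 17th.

2031-01-03

The 17th occurrence is 16 intervals after the first: 16 × 14 = 224 days after 2030-05-24.
May has 31 days — 7 days to the end of May leaves 217.
June has 30 days (187 left).
July has 31 days (156 left).
August has 31 days (125 left).
September has 30 days (95 left).
October has 31 days (64 left).
November has 30 days (34 left).
December has 31 days (3 left).
3 days into January → 2031-01-03.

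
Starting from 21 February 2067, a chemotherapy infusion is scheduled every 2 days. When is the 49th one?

The 49th occurrence is 48 intervals after the first: 48 × 2 = 96 days after 21 February 2067.
February has 28 days — 7 days to the end of February leaves 89.
March has 31 days (58 left).
April has 30 days (28 left).
28 days into May → 28 May 2067.

28 May 2067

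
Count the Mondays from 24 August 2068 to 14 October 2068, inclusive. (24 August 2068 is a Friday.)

7

24 August 2068 is a Friday; the first Monday on or after it is 27 August 2068 (3 days later).
From 27 August 2068 to 14 October 2068: 4 + 30 + 14 = 48 days (rest of August, September, October).
48 ÷ 7 = 6 full weeks with remainder 6, so 6 more Mondays after the first → 7.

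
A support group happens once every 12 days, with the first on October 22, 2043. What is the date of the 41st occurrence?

The 41st occurrence is 40 intervals after the first: 40 × 12 = 480 days after October 22, 2043.
October has 31 days — 9 days to the end of October leaves 471.
From end of October to end of 2043 is 61 days (410 left).
2044 has 366 days (44 left).
January has 31 days (13 left).
13 days into February → February 13, 2045.

February 13, 2045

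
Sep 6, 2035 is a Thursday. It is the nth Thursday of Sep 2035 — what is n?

1st

Day 6 falls in week ⌈6/7⌉ of the month.
Days 1–7 hold the 1st Thursday, 8–14 the 2nd, 15–21 the 3rd, 22–28 the 4th, 29–31 the 5th.
6 is in the range for the 1st.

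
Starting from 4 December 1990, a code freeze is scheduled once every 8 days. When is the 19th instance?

27 April 1991

The 19th occurrence is 18 intervals after the first: 18 × 8 = 144 days after 4 December 1990.
December has 31 days — 27 days to the end of December leaves 117.
January has 31 days (86 left).
February has 28 days (58 left).
March has 31 days (27 left).
27 days into April → 27 April 1991.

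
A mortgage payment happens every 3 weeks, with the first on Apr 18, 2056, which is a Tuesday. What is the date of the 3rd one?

The 3rd occurrence is 2 intervals after the first: 2 × 21 = 42 days after Apr 18, 2056.
Apr has 30 days — 12 days to the end of Apr leaves 30.
30 days into May → May 30, 2056.

May 30, 2056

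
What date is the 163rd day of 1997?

January has 31 days (163 − 31 = 132 remain).
February has 28 days (132 − 28 = 104 remain).
March has 31 days (104 − 31 = 73 remain).
April has 30 days (73 − 30 = 43 remain).
May has 31 days (43 − 31 = 12 remain).
12 into June → June 12.

June 12, 1997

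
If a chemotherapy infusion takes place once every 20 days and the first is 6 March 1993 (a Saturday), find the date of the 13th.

The 13th occurrence is 12 intervals after the first: 12 × 20 = 240 days after 6 March 1993.
March has 31 days — 25 days to the end of March leaves 215.
April has 30 days (185 left).
May has 31 days (154 left).
June has 30 days (124 left).
July has 31 days (93 left).
August has 31 days (62 left).
September has 30 days (32 left).
October has 31 days (1 left).
1 day into November → 1 November 1993.

1 November 1993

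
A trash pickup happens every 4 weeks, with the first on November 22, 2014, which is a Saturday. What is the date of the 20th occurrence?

May 7, 2016

The 20th occurrence is 19 intervals after the first: 19 × 28 = 532 days after November 22, 2014.
November has 30 days — 8 days to the end of November leaves 524.
From end of November to end of 2014 is 31 days (493 left).
2015 has 365 days (128 left).
January has 31 days (97 left).
February has 29 days (68 left).
March has 31 days (37 left).
April has 30 days (7 left).
7 days into May → May 7, 2016.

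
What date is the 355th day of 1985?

January has 31 days (355 − 31 = 324 remain).
February has 28 days (324 − 28 = 296 remain).
March has 31 days (296 − 31 = 265 remain).
April has 30 days (265 − 30 = 235 remain).
May has 31 days (235 − 31 = 204 remain).
June has 30 days (204 − 30 = 174 remain).
July has 31 days (174 − 31 = 143 remain).
August has 31 days (143 − 31 = 112 remain).
September has 30 days (112 − 30 = 82 remain).
October has 31 days (82 − 31 = 51 remain).
November has 30 days (51 − 30 = 21 remain).
21 into December → December 21.

December 21, 1985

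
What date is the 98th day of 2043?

2043-04-08

January has 31 days (98 − 31 = 67 remain).
February has 28 days (67 − 28 = 39 remain).
March has 31 days (39 − 31 = 8 remain).
8 into April → April 8.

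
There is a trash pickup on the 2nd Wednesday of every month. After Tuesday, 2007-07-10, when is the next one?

2007-07-11

July 2007 starts on a Sunday; its first Wednesday is the 4th, so the 2nd Wednesday is the 11th — 2007-07-11.
2007-07-11 is after 2007-07-10, so that is the next one.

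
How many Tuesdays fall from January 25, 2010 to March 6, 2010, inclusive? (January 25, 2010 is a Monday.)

6

January 25, 2010 is a Monday; the first Tuesday on or after it is January 26, 2010 (1 day later).
From January 26, 2010 to March 6, 2010: 5 + 28 + 6 = 39 days (rest of January, February, March).
39 ÷ 7 = 5 full weeks with remainder 4, so 5 more Tuesdays after the first → 6.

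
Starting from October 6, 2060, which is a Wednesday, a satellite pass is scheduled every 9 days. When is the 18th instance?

March 8, 2061

The 18th occurrence is 17 intervals after the first: 17 × 9 = 153 days after October 6, 2060.
October has 31 days — 25 days to the end of October leaves 128.
November has 30 days (98 left).
December has 31 days (67 left).
January has 31 days (36 left).
February has 28 days (8 left).
8 days into March → March 8, 2061.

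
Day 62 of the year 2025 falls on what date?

2025-03-03

January has 31 days (62 − 31 = 31 remain).
February has 28 days (31 − 28 = 3 remain).
3 into March → March 3.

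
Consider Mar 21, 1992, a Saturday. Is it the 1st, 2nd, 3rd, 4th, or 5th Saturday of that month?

Day 21 falls in week ⌈21/7⌉ of the month.
Days 1–7 hold the 1st Saturday, 8–14 the 2nd, 15–21 the 3rd, 22–28 the 4th, 29–31 the 5th.
21 is in the range for the 3rd.

3rd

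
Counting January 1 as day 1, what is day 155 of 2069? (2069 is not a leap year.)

Jun 4, 2069

Jan has 31 days (155 − 31 = 124 remain).
Feb has 28 days (124 − 28 = 96 remain).
Mar has 31 days (96 − 31 = 65 remain).
Apr has 30 days (65 − 30 = 35 remain).
May has 31 days (35 − 31 = 4 remain).
4 into Jun → Jun 4.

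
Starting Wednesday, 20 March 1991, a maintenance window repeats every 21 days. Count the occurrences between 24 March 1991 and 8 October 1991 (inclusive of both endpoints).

9

Occurrences land 21·i days after 20 March 1991 for i = 0, 1, 2, …
24 March 1991 is 4 days after the start; 4 ÷ 21 = 0 remainder 4; since the remainder is 4, round up to i = 1. First occurrence in the window: #2 on 10 April 1991 (1×21 = 21 days in).
8 October 1991 is 202 days after the start; 202 ÷ 21 = 9 remainder 13. Last occurrence in the window: #10 on 25 September 1991.
Occurrences #2 through #10: 9 in total.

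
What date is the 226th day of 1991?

1991-08-14

January has 31 days (226 − 31 = 195 remain).
February has 28 days (195 − 28 = 167 remain).
March has 31 days (167 − 31 = 136 remain).
April has 30 days (136 − 30 = 106 remain).
May has 31 days (106 − 31 = 75 remain).
June has 30 days (75 − 30 = 45 remain).
July has 31 days (45 − 31 = 14 remain).
14 into August → August 14.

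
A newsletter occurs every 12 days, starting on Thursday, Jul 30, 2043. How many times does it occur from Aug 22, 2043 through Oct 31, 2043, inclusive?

6

Occurrences land 12·i days after Jul 30, 2043 for i = 0, 1, 2, …
Aug 22, 2043 is 23 days after the start; 23 ÷ 12 = 1 remainder 11; since the remainder is 11, round up to i = 2. First occurrence in the window: #3 on Aug 23, 2043 (2×12 = 24 days in).
Oct 31, 2043 is 93 days after the start; 93 ÷ 12 = 7 remainder 9. Last occurrence in the window: #8 on Oct 22, 2043.
Occurrences #3 through #8: 6 in total.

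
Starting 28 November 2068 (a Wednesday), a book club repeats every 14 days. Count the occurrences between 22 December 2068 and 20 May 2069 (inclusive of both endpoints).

11

Occurrences land 14·i days after 28 November 2068 for i = 0, 1, 2, …
22 December 2068 is 24 days after the start; 24 ÷ 14 = 1 remainder 10; since the remainder is 10, round up to i = 2. First occurrence in the window: #3 on 26 December 2068 (2×14 = 28 days in).
20 May 2069 is 173 days after the start; 173 ÷ 14 = 12 remainder 5. Last occurrence in the window: #13 on 15 May 2069.
Occurrences #3 through #13: 11 in total.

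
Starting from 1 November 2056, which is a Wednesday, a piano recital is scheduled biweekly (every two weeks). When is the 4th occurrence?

The 4th occurrence is 3 intervals after the first: 3 × 14 = 42 days after 1 November 2056.
November has 30 days — 29 days to the end of November leaves 13.
13 days into December → 13 December 2056.

13 December 2056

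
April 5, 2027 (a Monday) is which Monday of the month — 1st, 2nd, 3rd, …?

Day 5 falls in week ⌈5/7⌉ of the month.
Days 1–7 hold the 1st Monday, 8–14 the 2nd, 15–21 the 3rd, 22–28 the 4th, 29–31 the 5th.
5 is in the range for the 1st.

1st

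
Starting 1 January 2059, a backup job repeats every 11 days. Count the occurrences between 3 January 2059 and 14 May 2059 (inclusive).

12

Occurrences land 11·i days after 1 January 2059 for i = 0, 1, 2, …
3 January 2059 is 2 days after the start; 2 ÷ 11 = 0 remainder 2; since the remainder is 2, round up to i = 1. First occurrence in the window: #2 on 12 January 2059 (1×11 = 11 days in).
14 May 2059 is 133 days after the start; 133 ÷ 11 = 12 remainder 1. Last occurrence in the window: #13 on 13 May 2059.
Occurrences #2 through #13: 12 in total.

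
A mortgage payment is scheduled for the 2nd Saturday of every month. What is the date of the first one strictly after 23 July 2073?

July 2073 starts on a Saturday; its first Saturday is the 1st, so the 2nd Saturday is the 8th — 8 July 2073.
That is not after 23 July 2073, so look at August 2073.
August 2073 starts on a Tuesday; its first Saturday is the 5th, so the 2nd Saturday is the 12th — 12 August 2073.

12 August 2073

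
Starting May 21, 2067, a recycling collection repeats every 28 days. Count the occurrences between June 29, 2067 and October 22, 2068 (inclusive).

17

Occurrences land 28·i days after May 21, 2067 for i = 0, 1, 2, …
June 29, 2067 is 39 days after the start; 39 ÷ 28 = 1 remainder 11; since the remainder is 11, round up to i = 2. First occurrence in the window: #3 on July 16, 2067 (2×28 = 56 days in).
October 22, 2068 is 520 days after the start; 520 ÷ 28 = 18 remainder 16. Last occurrence in the window: #19 on October 6, 2068.
Occurrences #3 through #19: 17 in total.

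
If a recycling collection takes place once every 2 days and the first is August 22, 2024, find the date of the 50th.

The 50th occurrence is 49 intervals after the first: 49 × 2 = 98 days after August 22, 2024.
August has 31 days — 9 days to the end of August leaves 89.
September has 30 days (59 left).
October has 31 days (28 left).
28 days into November → November 28, 2024.

November 28, 2024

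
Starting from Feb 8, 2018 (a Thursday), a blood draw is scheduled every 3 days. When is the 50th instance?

Jul 5, 2018

The 50th occurrence is 49 intervals after the first: 49 × 3 = 147 days after Feb 8, 2018.
Feb has 28 days — 20 days to the end of Feb leaves 127.
Mar has 31 days (96 left).
Apr has 30 days (66 left).
May has 31 days (35 left).
Jun has 30 days (5 left).
5 days into Jul → Jul 5, 2018.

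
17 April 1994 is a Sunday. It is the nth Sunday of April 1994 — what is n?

Day 17 falls in week ⌈17/7⌉ of the month.
Days 1–7 hold the 1st Sunday, 8–14 the 2nd, 15–21 the 3rd, 22–28 the 4th, 29–31 the 5th.
17 is in the range for the 3rd.

3rd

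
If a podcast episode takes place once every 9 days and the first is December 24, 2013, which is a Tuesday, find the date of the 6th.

February 7, 2014

The 6th occurrence is 5 intervals after the first: 5 × 9 = 45 days after December 24, 2013.
December has 31 days — 7 days to the end of December leaves 38.
January has 31 days (7 left).
7 days into February → February 7, 2014.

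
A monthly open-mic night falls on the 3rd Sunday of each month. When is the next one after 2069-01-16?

2069-01-20

January 2069 starts on a Tuesday; its first Sunday is the 6th, so the 3rd Sunday is the 20th — 2069-01-20.
2069-01-20 is after 2069-01-16, so that is the next one.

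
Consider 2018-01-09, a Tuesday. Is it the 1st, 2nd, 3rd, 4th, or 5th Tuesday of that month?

Day 9 falls in week ⌈9/7⌉ of the month.
Days 1–7 hold the 1st Tuesday, 8–14 the 2nd, 15–21 the 3rd, 22–28 the 4th, 29–31 the 5th.
9 is in the range for the 2nd.

2nd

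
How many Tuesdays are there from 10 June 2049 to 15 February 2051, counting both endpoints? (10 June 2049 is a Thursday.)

10 June 2049 is a Thursday; the first Tuesday on or after it is 15 June 2049 (5 days later).
From 15 June 2049 to 15 February 2051: 199 + 365 + 46 = 610 days (rest of 2049, 2050, to 15 February 2051 in 2051).
610 ÷ 7 = 87 full weeks with remainder 1, so 87 more Tuesdays after the first → 88.

88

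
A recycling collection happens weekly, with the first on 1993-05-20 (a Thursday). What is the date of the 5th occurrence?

1993-06-17

The 5th occurrence is 4 intervals after the first: 4 × 7 = 28 days after 1993-05-20.
May has 31 days — 11 days to the end of May leaves 17.
17 days into June → 1993-06-17.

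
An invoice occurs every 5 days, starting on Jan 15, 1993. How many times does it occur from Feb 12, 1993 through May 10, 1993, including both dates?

Occurrences land 5·i days after Jan 15, 1993 for i = 0, 1, 2, …
Feb 12, 1993 is 28 days after the start; 28 ÷ 5 = 5 remainder 3; since the remainder is 3, round up to i = 6. First occurrence in the window: #7 on Feb 14, 1993 (6×5 = 30 days in).
May 10, 1993 is 115 days after the start; 115 ÷ 5 = 23 remainder 0. Last occurrence in the window: #24 on May 10, 1993.
Occurrences #7 through #24: 18 in total.

18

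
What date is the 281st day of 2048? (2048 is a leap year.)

January has 31 days (281 − 31 = 250 remain).
February has 29 days (250 − 29 = 221 remain).
March has 31 days (221 − 31 = 190 remain).
April has 30 days (190 − 30 = 160 remain).
May has 31 days (160 − 31 = 129 remain).
June has 30 days (129 − 30 = 99 remain).
July has 31 days (99 − 31 = 68 remain).
August has 31 days (68 − 31 = 37 remain).
September has 30 days (37 − 30 = 7 remain).
7 into October → October 7.

October 7, 2048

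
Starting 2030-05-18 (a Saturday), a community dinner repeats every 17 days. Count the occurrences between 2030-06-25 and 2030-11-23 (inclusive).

9

Occurrences land 17·i days after 2030-05-18 for i = 0, 1, 2, …
2030-06-25 is 38 days after the start; 38 ÷ 17 = 2 remainder 4; since the remainder is 4, round up to i = 3. First occurrence in the window: #4 on 2030-07-08 (3×17 = 51 days in).
2030-11-23 is 189 days after the start; 189 ÷ 17 = 11 remainder 2. Last occurrence in the window: #12 on 2030-11-21.
Occurrences #4 through #12: 9 in total.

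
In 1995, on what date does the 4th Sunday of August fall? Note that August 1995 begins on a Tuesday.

27 August 1995

August 1995 begins on a Tuesday, so the first Sunday is August 6 (5 days later).
The 4th Sunday is 3 weeks later: 6 + 21 = 27.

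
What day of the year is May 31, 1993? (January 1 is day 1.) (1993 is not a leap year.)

Days in months before May: 31 + 28 + 31 + 30 = 120.
Plus 31 days into May → day 151.

151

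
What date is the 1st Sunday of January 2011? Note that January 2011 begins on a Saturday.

2 January 2011

January 2011 begins on a Saturday, so the first Sunday is January 2 (1 day later).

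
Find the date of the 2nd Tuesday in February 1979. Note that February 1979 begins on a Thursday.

February 1979 begins on a Thursday, so the first Tuesday is February 6 (5 days later).
The 2nd Tuesday is 1 weeks later: 6 + 7 = 13.

13 February 1979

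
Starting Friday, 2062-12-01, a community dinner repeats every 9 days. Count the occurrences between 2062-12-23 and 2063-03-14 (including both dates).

9

Occurrences land 9·i days after 2062-12-01 for i = 0, 1, 2, …
2062-12-23 is 22 days after the start; 22 ÷ 9 = 2 remainder 4; since the remainder is 4, round up to i = 3. First occurrence in the window: #4 on 2062-12-28 (3×9 = 27 days in).
2063-03-14 is 103 days after the start; 103 ÷ 9 = 11 remainder 4. Last occurrence in the window: #12 on 2063-03-10.
Occurrences #4 through #12: 9 in total.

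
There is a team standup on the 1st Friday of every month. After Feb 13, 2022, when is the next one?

Mar 4, 2022

Feb 2022 starts on a Tuesday, so its 1st Friday is Feb 4, 2022 (3 days in).
That is not after Feb 13, 2022, so look at Mar 2022.
Mar 2022 starts on a Tuesday, so its 1st Friday is Mar 4, 2022 (3 days in).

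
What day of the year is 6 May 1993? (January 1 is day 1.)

Days in months before May: 31 + 28 + 31 + 30 = 120.
Plus 6 days into May → day 126.

126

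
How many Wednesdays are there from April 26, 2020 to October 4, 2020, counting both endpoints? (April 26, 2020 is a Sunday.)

April 26, 2020 is a Sunday; the first Wednesday on or after it is April 29, 2020 (3 days later).
From April 29, 2020 to October 4, 2020: 1 + 31 + 30 + 31 + 31 + 30 + 4 = 158 days (rest of April, May, June, July, August, September, October).
158 ÷ 7 = 22 full weeks with remainder 4, so 22 more Wednesdays after the first → 23.

23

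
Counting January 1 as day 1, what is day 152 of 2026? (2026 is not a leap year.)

January has 31 days (152 − 31 = 121 remain).
February has 28 days (121 − 28 = 93 remain).
March has 31 days (93 − 31 = 62 remain).
April has 30 days (62 − 30 = 32 remain).
May has 31 days (32 − 31 = 1 remain).
1 into June → June 1.

1 June 2026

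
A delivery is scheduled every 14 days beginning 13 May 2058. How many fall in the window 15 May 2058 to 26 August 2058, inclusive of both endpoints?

Occurrences land 14·i days after 13 May 2058 for i = 0, 1, 2, …
15 May 2058 is 2 days after the start; 2 ÷ 14 = 0 remainder 2; since the remainder is 2, round up to i = 1. First occurrence in the window: #2 on 27 May 2058 (1×14 = 14 days in).
26 August 2058 is 105 days after the start; 105 ÷ 14 = 7 remainder 7. Last occurrence in the window: #8 on 19 August 2058.
Occurrences #2 through #8: 7 in total.

7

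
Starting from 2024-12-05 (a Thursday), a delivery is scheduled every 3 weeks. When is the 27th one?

2026-06-04

The 27th occurrence is 26 intervals after the first: 26 × 21 = 546 days after 2024-12-05.
December has 31 days — 26 days to the end of December leaves 520.
2025 has 365 days (155 left).
January has 31 days (124 left).
February has 28 days (96 left).
March has 31 days (65 left).
April has 30 days (35 left).
May has 31 days (4 left).
4 days into June → 2026-06-04.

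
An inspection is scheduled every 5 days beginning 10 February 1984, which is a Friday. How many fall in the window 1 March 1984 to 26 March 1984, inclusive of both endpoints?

6

Occurrences land 5·i days after 10 February 1984 for i = 0, 1, 2, …
1 March 1984 is 20 days after the start; 20 ÷ 5 = 4 remainder 0. First occurrence in the window: #5 on 1 March 1984 (4×5 = 20 days in).
26 March 1984 is 45 days after the start; 45 ÷ 5 = 9 remainder 0. Last occurrence in the window: #10 on 26 March 1984.
Occurrences #5 through #10: 6 in total.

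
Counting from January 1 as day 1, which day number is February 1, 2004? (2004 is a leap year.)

Days in months before February: 31 = 31.
Plus 1 day into February → day 32.

32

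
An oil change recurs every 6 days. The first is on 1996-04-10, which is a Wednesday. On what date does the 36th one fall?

The 36th occurrence is 35 intervals after the first: 35 × 6 = 210 days after 1996-04-10.
April has 30 days — 20 days to the end of April leaves 190.
May has 31 days (159 left).
June has 30 days (129 left).
July has 31 days (98 left).
August has 31 days (67 left).
September has 30 days (37 left).
October has 31 days (6 left).
6 days into November → 1996-11-06.

1996-11-06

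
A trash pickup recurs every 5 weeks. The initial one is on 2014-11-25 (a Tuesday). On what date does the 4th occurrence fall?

2015-03-10

The 4th occurrence is 3 intervals after the first: 3 × 35 = 105 days after 2014-11-25.
November has 30 days — 5 days to the end of November leaves 100.
December has 31 days (69 left).
January has 31 days (38 left).
February has 28 days (10 left).
10 days into March → 2015-03-10.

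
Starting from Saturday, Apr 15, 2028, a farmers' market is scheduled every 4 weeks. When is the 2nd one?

The 2nd occurrence is 1 interval after the first: 1 × 28 = 28 days after Apr 15, 2028.
Apr has 30 days — 15 days to the end of Apr leaves 13.
13 days into May → May 13, 2028.

May 13, 2028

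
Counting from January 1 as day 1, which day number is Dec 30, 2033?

364

Days in months before Dec: 31 + 28 + 31 + 30 + 31 + 30 + 31 + 31 + 30 + 31 + 30 = 334.
Plus 30 days into Dec → day 364.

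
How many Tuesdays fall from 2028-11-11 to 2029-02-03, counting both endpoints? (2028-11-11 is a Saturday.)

2028-11-11 is a Saturday; the first Tuesday on or after it is 2028-11-14 (3 days later).
From 2028-11-14 to 2029-02-03: 16 + 31 + 31 + 3 = 81 days (rest of November, December, January, February).
81 ÷ 7 = 11 full weeks with remainder 4, so 11 more Tuesdays after the first → 12.

12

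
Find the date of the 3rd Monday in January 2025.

20 January 2025

The first Monday of January 2025 is January 6.
The 3rd Monday is 2 weeks later: 6 + 14 = 20.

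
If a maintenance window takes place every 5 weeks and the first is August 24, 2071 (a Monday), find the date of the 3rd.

The 3rd occurrence is 2 intervals after the first: 2 × 35 = 70 days after August 24, 2071.
August has 31 days — 7 days to the end of August leaves 63.
September has 30 days (33 left).
October has 31 days (2 left).
2 days into November → November 2, 2071.

November 2, 2071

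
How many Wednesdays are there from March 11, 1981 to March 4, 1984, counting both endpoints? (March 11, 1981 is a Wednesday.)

156

March 11, 1981 is a Wednesday; the first Wednesday on or after it is March 11, 1981.
From March 11, 1981 to March 4, 1984: 295 + 365 + 365 + 64 = 1089 days (rest of 1981, 1982, 1983, to March 4, 1984 in 1984).
1089 ÷ 7 = 155 full weeks with remainder 4, so 155 more Wednesdays after the first → 156.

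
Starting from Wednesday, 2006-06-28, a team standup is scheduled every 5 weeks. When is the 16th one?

2007-12-05

The 16th occurrence is 15 intervals after the first: 15 × 35 = 525 days after 2006-06-28.
June has 30 days — 2 days to the end of June leaves 523.
From end of June to end of 2006 is 184 days (339 left).
January has 31 days (308 left).
February has 28 days (280 left).
March has 31 days (249 left).
April has 30 days (219 left).
May has 31 days (188 left).
June has 30 days (158 left).
July has 31 days (127 left).
August has 31 days (96 left).
September has 30 days (66 left).
October has 31 days (35 left).
November has 30 days (5 left).
5 days into December → 2007-12-05.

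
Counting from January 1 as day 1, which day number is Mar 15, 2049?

74

Days in months before Mar: 31 + 28 = 59.
Plus 15 days into Mar → day 74.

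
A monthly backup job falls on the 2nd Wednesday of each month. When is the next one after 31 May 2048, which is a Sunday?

May 2048 starts on a Friday; its first Wednesday is the 6th, so the 2nd Wednesday is the 13th — 13 May 2048.
That is not after 31 May 2048, so look at June 2048.
June 2048 starts on a Monday; its first Wednesday is the 3rd, so the 2nd Wednesday is the 10th — 10 June 2048.

10 June 2048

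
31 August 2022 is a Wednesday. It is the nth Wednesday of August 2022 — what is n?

5th

Day 31 falls in week ⌈31/7⌉ of the month.
Days 1–7 hold the 1st Wednesday, 8–14 the 2nd, 15–21 the 3rd, 22–28 the 4th, 29–31 the 5th.
31 is in the range for the 5th.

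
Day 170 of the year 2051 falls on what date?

Jan has 31 days (170 − 31 = 139 remain).
Feb has 28 days (139 − 28 = 111 remain).
Mar has 31 days (111 − 31 = 80 remain).
Apr has 30 days (80 − 30 = 50 remain).
May has 31 days (50 − 31 = 19 remain).
19 into Jun → Jun 19.

Jun 19, 2051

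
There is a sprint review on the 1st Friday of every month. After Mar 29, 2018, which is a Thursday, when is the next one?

Mar 2018 starts on a Thursday, so its 1st Friday is Mar 2, 2018 (1 day in).
That is not after Mar 29, 2018, so look at Apr 2018.
Apr 2018 starts on a Sunday, so its 1st Friday is Apr 6, 2018 (5 days in).

Apr 6, 2018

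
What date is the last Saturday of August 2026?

The first Saturday of August 2026 is August 1.
August 2026 has 31 days. Adding weeks: 1, 8, 15, 22, 29 — the last one ≤ 31 is the 29th.

2026-08-29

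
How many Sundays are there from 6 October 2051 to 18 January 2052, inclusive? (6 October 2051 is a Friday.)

15

6 October 2051 is a Friday; the first Sunday on or after it is 8 October 2051 (2 days later).
From 8 October 2051 to 18 January 2052: 23 + 30 + 31 + 18 = 102 days (rest of October, November, December, January).
102 ÷ 7 = 14 full weeks with remainder 4, so 14 more Sundays after the first → 15.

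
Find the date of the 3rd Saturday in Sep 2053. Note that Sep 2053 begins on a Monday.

Sep 2053 begins on a Monday, so the first Saturday is Sep 6 (5 days later).
The 3rd Saturday is 2 weeks later: 6 + 14 = 20.

Sep 20, 2053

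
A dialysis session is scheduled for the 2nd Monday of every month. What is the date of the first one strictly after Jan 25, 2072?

Jan 2072 starts on a Friday; its first Monday is the 4th, so the 2nd Monday is the 11th — Jan 11, 2072.
That is not after Jan 25, 2072, so look at Feb 2072.
Feb 2072 starts on a Monday; its first Monday is the 1st, so the 2nd Monday is the 8th — Feb 8, 2072.

Feb 8, 2072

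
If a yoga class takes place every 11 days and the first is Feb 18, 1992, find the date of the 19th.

Sep 3, 1992

The 19th occurrence is 18 intervals after the first: 18 × 11 = 198 days after Feb 18, 1992.
Feb has 29 days — 11 days to the end of Feb leaves 187.
Mar has 31 days (156 left).
Apr has 30 days (126 left).
May has 31 days (95 left).
Jun has 30 days (65 left).
Jul has 31 days (34 left).
Aug has 31 days (3 left).
3 days into Sep → Sep 3, 1992.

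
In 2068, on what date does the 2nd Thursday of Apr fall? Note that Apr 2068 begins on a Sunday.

Apr 2068 begins on a Sunday, so the first Thursday is Apr 5 (4 days later).
The 2nd Thursday is 1 weeks later: 5 + 7 = 12.

Apr 12, 2068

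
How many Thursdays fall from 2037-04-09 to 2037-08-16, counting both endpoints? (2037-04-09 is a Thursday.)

19

2037-04-09 is a Thursday; the first Thursday on or after it is 2037-04-09.
From 2037-04-09 to 2037-08-16: 21 + 31 + 30 + 31 + 16 = 129 days (rest of April, May, June, July, August).
129 ÷ 7 = 18 full weeks with remainder 3, so 18 more Thursdays after the first → 19.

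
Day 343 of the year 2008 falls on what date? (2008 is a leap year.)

Jan has 31 days (343 − 31 = 312 remain).
Feb has 29 days (312 − 29 = 283 remain).
Mar has 31 days (283 − 31 = 252 remain).
Apr has 30 days (252 − 30 = 222 remain).
May has 31 days (222 − 31 = 191 remain).
Jun has 30 days (191 − 30 = 161 remain).
Jul has 31 days (161 − 31 = 130 remain).
Aug has 31 days (130 − 31 = 99 remain).
Sep has 30 days (99 − 30 = 69 remain).
Oct has 31 days (69 − 31 = 38 remain).
Nov has 30 days (38 − 30 = 8 remain).
8 into Dec → Dec 8.

Dec 8, 2008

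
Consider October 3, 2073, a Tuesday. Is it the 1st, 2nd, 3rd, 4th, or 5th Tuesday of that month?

Day 3 falls in week ⌈3/7⌉ of the month.
Days 1–7 hold the 1st Tuesday, 8–14 the 2nd, 15–21 the 3rd, 22–28 the 4th, 29–31 the 5th.
3 is in the range for the 1st.

1st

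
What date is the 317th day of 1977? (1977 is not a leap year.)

13 November 1977

January has 31 days (317 − 31 = 286 remain).
February has 28 days (286 − 28 = 258 remain).
March has 31 days (258 − 31 = 227 remain).
April has 30 days (227 − 30 = 197 remain).
May has 31 days (197 − 31 = 166 remain).
June has 30 days (166 − 30 = 136 remain).
July has 31 days (136 − 31 = 105 remain).
August has 31 days (105 − 31 = 74 remain).
September has 30 days (74 − 30 = 44 remain).
October has 31 days (44 − 31 = 13 remain).
13 into November → November 13.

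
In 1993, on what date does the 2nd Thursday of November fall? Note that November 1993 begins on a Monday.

11 November 1993

November 1993 begins on a Monday, so the first Thursday is November 4 (3 days later).
The 2nd Thursday is 1 weeks later: 4 + 7 = 11.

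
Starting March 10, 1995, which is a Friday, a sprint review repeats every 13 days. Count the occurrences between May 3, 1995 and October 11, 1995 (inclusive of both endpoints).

12

Occurrences land 13·i days after March 10, 1995 for i = 0, 1, 2, …
May 3, 1995 is 54 days after the start; 54 ÷ 13 = 4 remainder 2; since the remainder is 2, round up to i = 5. First occurrence in the window: #6 on May 14, 1995 (5×13 = 65 days in).
October 11, 1995 is 215 days after the start; 215 ÷ 13 = 16 remainder 7. Last occurrence in the window: #17 on October 4, 1995.
Occurrences #6 through #17: 12 in total.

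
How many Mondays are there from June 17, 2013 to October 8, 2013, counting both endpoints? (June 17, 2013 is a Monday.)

June 17, 2013 is a Monday; the first Monday on or after it is June 17, 2013.
From June 17, 2013 to October 8, 2013: 13 + 31 + 31 + 30 + 8 = 113 days (rest of June, July, August, September, October).
113 ÷ 7 = 16 full weeks with remainder 1, so 16 more Mondays after the first → 17.

17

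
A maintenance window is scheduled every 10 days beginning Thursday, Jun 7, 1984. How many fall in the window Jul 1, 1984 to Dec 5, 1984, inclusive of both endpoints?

16

Occurrences land 10·i days after Jun 7, 1984 for i = 0, 1, 2, …
Jul 1, 1984 is 24 days after the start; 24 ÷ 10 = 2 remainder 4; since the remainder is 4, round up to i = 3. First occurrence in the window: #4 on Jul 7, 1984 (3×10 = 30 days in).
Dec 5, 1984 is 181 days after the start; 181 ÷ 10 = 18 remainder 1. Last occurrence in the window: #19 on Dec 4, 1984.
Occurrences #4 through #19: 16 in total.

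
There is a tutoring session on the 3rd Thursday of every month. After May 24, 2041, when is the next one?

May 2041 starts on a Wednesday; its first Thursday is the 2nd, so the 3rd Thursday is the 16th — May 16, 2041.
That is not after May 24, 2041, so look at Jun 2041.
Jun 2041 starts on a Saturday; its first Thursday is the 6th, so the 3rd Thursday is the 20th — Jun 20, 2041.

Jun 20, 2041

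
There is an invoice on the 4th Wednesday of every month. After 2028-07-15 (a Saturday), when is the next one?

July 2028 starts on a Saturday; its first Wednesday is the 5th, so the 4th Wednesday is the 26th — 2028-07-26.
2028-07-26 is after 2028-07-15, so that is the next one.

2028-07-26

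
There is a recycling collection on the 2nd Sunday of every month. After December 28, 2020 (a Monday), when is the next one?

January 10, 2021

December 2020 starts on a Tuesday; its first Sunday is the 6th, so the 2nd Sunday is the 13th — December 13, 2020.
That is not after December 28, 2020, so look at January 2021.
January 2021 starts on a Friday; its first Sunday is the 3rd, so the 2nd Sunday is the 10th — January 10, 2021.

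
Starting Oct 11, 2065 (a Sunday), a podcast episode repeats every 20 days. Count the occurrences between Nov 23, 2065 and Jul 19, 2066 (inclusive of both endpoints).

12

Occurrences land 20·i days after Oct 11, 2065 for i = 0, 1, 2, …
Nov 23, 2065 is 43 days after the start; 43 ÷ 20 = 2 remainder 3; since the remainder is 3, round up to i = 3. First occurrence in the window: #4 on Dec 10, 2065 (3×20 = 60 days in).
Jul 19, 2066 is 281 days after the start; 281 ÷ 20 = 14 remainder 1. Last occurrence in the window: #15 on Jul 18, 2066.
Occurrences #4 through #15: 12 in total.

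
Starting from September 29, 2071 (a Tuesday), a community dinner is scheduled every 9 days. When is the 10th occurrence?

The 10th occurrence is 9 intervals after the first: 9 × 9 = 81 days after September 29, 2071.
September has 30 days — 1 day to the end of September leaves 80.
October has 31 days (49 left).
November has 30 days (19 left).
19 days into December → December 19, 2071.

December 19, 2071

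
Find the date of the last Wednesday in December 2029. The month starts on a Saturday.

26 December 2029

December 2029 begins on a Saturday, so the first Wednesday is December 5 (4 days later).
December 2029 has 31 days. Adding weeks: 5, 12, 19, 26 — the last one ≤ 31 is the 26th.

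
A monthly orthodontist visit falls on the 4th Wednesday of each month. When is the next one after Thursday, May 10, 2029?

May 23, 2029

May 2029 starts on a Tuesday; its first Wednesday is the 2nd, so the 4th Wednesday is the 23rd — May 23, 2029.
May 23, 2029 is after May 10, 2029, so that is the next one.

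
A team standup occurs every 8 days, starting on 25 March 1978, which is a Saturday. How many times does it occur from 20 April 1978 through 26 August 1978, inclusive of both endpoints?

16

Occurrences land 8·i days after 25 March 1978 for i = 0, 1, 2, …
20 April 1978 is 26 days after the start; 26 ÷ 8 = 3 remainder 2; since the remainder is 2, round up to i = 4. First occurrence in the window: #5 on 26 April 1978 (4×8 = 32 days in).
26 August 1978 is 154 days after the start; 154 ÷ 8 = 19 remainder 2. Last occurrence in the window: #20 on 24 August 1978.
Occurrences #5 through #20: 16 in total.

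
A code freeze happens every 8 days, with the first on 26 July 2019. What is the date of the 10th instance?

The 10th occurrence is 9 intervals after the first: 9 × 8 = 72 days after 26 July 2019.
July has 31 days — 5 days to the end of July leaves 67.
August has 31 days (36 left).
September has 30 days (6 left).
6 days into October → 6 October 2019.

6 October 2019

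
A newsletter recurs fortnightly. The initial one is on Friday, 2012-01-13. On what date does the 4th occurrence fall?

The 4th occurrence is 3 intervals after the first: 3 × 14 = 42 days after 2012-01-13.
January has 31 days — 18 days to the end of January leaves 24.
24 days into February → 2012-02-24.

2012-02-24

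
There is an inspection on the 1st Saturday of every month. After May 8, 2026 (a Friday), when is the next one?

May 2026 starts on a Friday, so its 1st Saturday is May 2, 2026 (1 day in).
That is not after May 8, 2026, so look at Jun 2026.
Jun 2026 starts on a Monday, so its 1st Saturday is Jun 6, 2026 (5 days in).

Jun 6, 2026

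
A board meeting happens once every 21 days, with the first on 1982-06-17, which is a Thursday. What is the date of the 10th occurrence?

1982-12-23

The 10th occurrence is 9 intervals after the first: 9 × 21 = 189 days after 1982-06-17.
June has 30 days — 13 days to the end of June leaves 176.
July has 31 days (145 left).
August has 31 days (114 left).
September has 30 days (84 left).
October has 31 days (53 left).
November has 30 days (23 left).
23 days into December → 1982-12-23.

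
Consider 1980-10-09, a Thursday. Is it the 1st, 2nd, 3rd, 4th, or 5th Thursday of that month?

Day 9 falls in week ⌈9/7⌉ of the month.
Days 1–7 hold the 1st Thursday, 8–14 the 2nd, 15–21 the 3rd, 22–28 the 4th, 29–31 the 5th.
9 is in the range for the 2nd.

2nd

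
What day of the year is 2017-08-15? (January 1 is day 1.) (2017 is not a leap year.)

227

Days in months before August: 31 + 28 + 31 + 30 + 31 + 30 + 31 = 212.
Plus 15 days into August → day 227.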